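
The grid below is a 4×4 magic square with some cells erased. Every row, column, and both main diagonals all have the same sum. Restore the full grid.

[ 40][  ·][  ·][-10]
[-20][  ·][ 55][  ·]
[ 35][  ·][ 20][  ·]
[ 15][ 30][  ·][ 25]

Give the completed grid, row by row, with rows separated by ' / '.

40 45 -5 -10 / -20 -15 55 50 / 35 10 20 5 / 15 30 0 25

Column 1 is already complete: 40 + -20 + 35 + 15 = 70, so that is the magic constant.
The remaining cell in row 4 is (4,3) = 70 − 70 = 0.
Column 3 must total 70; the given cells sum to 75, so (1,3) = -5.
Main diagonal needs 70; the known cells sum to 85, so (2,2) = -15.
The remaining cell in anti-diagonal is (3,2) = 70 − 60 = 10.
Row 1: 40 + (-5) + (-10) + ? = 70, so (1,2) = 45.
Row 2 needs 70; the known cells sum to 20, so (2,4) = 50.
Using row 3: 35 + 10 + 20 + ? → (3,4) = 70 − 65 = 5.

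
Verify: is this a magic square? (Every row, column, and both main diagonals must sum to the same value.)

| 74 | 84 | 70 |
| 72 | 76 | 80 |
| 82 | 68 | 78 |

Yes

Row 1: 74 + 84 + 70 = 228.
Row 2: 72 + 76 + 80 = 228.
Row 3: 82 + 68 + 78 = 228.
Column 1: 74 + 72 + 82 = 228.
Column 2: 84 + 76 + 68 = 228.
Column 3: 70 + 80 + 78 = 228.
Main diagonal: 74 + 76 + 78 = 228.
Anti-diagonal: 70 + 76 + 82 = 228.
All lines sum to 228.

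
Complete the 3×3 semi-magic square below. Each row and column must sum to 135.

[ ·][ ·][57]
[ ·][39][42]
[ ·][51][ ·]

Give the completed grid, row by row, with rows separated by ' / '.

33 45 57 / 54 39 42 / 48 51 36

Row 2 must total 135; the given cells sum to 81, so (2,1) = 54.
Column 2: 39 + 51 + ? = 135, so (1,2) = 45.
The remaining cell in column 3 is (3,3) = 135 − 99 = 36.
Using row 1: 45 + 57 + ? → (1,1) = 135 − 102 = 33.
Row 3 must total 135; the given cells sum to 87, so (3,1) = 48.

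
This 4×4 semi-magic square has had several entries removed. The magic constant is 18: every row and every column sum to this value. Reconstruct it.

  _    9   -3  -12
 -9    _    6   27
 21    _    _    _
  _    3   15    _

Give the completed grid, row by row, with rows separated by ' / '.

24 9 -3 -12 / -9 -6 6 27 / 21 12 0 -15 / -18 3 15 18

The remaining cell in row 1 is (1,1) = 18 − (-6) = 24.
Row 2 needs 18; the known cells sum to 24, so (2,2) = -6.
The remaining cell in column 1 is (4,1) = 18 − 36 = -18.
Column 2 needs 18; the known cells sum to 6, so (3,2) = 12.
Column 3 must total 18; the given cells sum to 18, so (3,3) = 0.
Using row 3: 21 + 12 + 0 + ? → (3,4) = 18 − 33 = -15.
Using row 4: -18 + 3 + 15 + ? → (4,4) = 18 − 0 = 18.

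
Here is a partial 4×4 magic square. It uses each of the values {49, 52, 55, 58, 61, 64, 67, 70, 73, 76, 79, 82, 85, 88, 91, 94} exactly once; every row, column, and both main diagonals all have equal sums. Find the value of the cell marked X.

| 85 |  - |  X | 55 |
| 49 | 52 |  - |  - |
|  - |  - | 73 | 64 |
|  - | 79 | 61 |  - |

The 16 entries sum to 1144, so each line sums to 1144/4 = 286.
The remaining cell in main diagonal is (4,4) = 286 − 210 = 76.
Row 4 must total 286; the given cells sum to 216, so (4,1) = 70.
From column 1, 286 − (85 + 49 + 70) gives (3,1) = 82.
Using column 4: 55 + 64 + 76 + ? → (2,4) = 286 − 195 = 91.
Row 2: 49 + 52 + 91 + ? = 286, so (2,3) = 94.
Row 3 needs 286; the known cells sum to 219, so (3,2) = 67.
Using column 2: 52 + 67 + 79 + ? → (1,2) = 286 − 198 = 88.
Using column 3: 94 + 73 + 61 + ? → (1,3) = 286 − 228 = 58.

58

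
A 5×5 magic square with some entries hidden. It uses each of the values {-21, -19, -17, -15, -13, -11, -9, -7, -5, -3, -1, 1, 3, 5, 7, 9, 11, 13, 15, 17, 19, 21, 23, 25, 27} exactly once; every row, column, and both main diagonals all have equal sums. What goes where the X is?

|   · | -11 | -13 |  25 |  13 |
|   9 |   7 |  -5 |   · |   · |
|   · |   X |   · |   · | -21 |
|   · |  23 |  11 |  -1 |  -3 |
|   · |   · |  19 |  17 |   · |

The 25 entries sum to 75, so each line sums to 75/5 = 15.
Row 1 needs 15; the known cells sum to 14, so (1,1) = 1.
Row 4: 23 + 11 + (-1) + (-3) + ? = 15, so (4,1) = -15.
Column 3: -13 + (-5) + 11 + 19 + ? = 15, so (3,3) = 3.
Main diagonal must total 15; the given cells sum to 10, so (5,5) = 5.
Column 5 must total 15; the given cells sum to -6, so (2,5) = 21.
Row 2: 9 + 7 + (-5) + 21 + ? = 15, so (2,4) = -17.
Column 4 must total 15; the given cells sum to 24, so (3,4) = -9.
From anti-diagonal, 15 − (13 + (-17) + 3 + 23) gives (5,1) = -7.
From row 5, 15 − (-7 + 19 + 17 + 5) gives (5,2) = -19.
Column 1 must total 15; the given cells sum to -12, so (3,1) = 27.
Column 2 must total 15; the given cells sum to 0, so (3,2) = 15.

15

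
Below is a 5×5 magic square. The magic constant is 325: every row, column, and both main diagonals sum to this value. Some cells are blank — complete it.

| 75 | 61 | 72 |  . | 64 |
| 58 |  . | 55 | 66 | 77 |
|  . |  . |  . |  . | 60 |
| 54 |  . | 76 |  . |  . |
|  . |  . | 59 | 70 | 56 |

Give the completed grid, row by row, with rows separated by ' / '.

Row 1 must total 325; the given cells sum to 272, so (1,4) = 53.
Row 2 must total 325; the given cells sum to 256, so (2,2) = 69.
The remaining cell in column 3 is (3,3) = 325 − 262 = 63.
Column 5: 64 + 77 + 60 + 56 + ? = 325, so (4,5) = 68.
Main diagonal needs 325; the known cells sum to 263, so (4,4) = 62.
Using row 4: 54 + 76 + 62 + 68 + ? → (4,2) = 325 − 260 = 65.
Column 4 needs 325; the known cells sum to 251, so (3,4) = 74.
The remaining cell in anti-diagonal is (5,1) = 325 − 258 = 67.
Using row 5: 67 + 59 + 70 + 56 + ? → (5,2) = 325 − 252 = 73.
Column 1 needs 325; the known cells sum to 254, so (3,1) = 71.
From column 2, 325 − (61 + 69 + 65 + 73) gives (3,2) = 57.

75 61 72 53 64 / 58 69 55 66 77 / 71 57 63 74 60 / 54 65 76 62 68 / 67 73 59 70 56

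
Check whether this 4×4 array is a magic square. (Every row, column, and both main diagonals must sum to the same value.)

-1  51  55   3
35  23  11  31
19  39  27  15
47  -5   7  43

No — column 2 sums to 108 but column 3 sums to 100.

Row 1: -1 + 51 + 55 + 3 = 108.
Row 2: 35 + 23 + 11 + 31 = 100.
Row 3: 19 + 39 + 27 + 15 = 100.
Row 4: 47 + (-5) + 7 + 43 = 92.
Column 1: -1 + 35 + 19 + 47 = 100.
Column 2: 51 + 23 + 39 + (-5) = 108.
Column 3: 55 + 11 + 27 + 7 = 100.
Column 4: 3 + 31 + 15 + 43 = 92.
Main diagonal: -1 + 23 + 27 + 43 = 92.
Anti-diagonal: 3 + 11 + 39 + 47 = 100.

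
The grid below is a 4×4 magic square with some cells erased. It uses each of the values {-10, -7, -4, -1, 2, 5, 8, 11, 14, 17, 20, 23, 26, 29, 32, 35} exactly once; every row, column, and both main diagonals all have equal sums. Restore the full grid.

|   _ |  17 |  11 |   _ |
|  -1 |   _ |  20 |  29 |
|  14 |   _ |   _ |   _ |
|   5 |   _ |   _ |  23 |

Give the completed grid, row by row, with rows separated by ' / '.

The 16 entries sum to 200, so each line sums to 200/4 = 50.
Row 2 must total 50; the given cells sum to 48, so (2,2) = 2.
Column 1 needs 50; the known cells sum to 18, so (1,1) = 32.
Main diagonal needs 50; the known cells sum to 57, so (3,3) = -7.
Row 1: 32 + 17 + 11 + ? = 50, so (1,4) = -10.
Column 3 needs 50; the known cells sum to 24, so (4,3) = 26.
Column 4 needs 50; the known cells sum to 42, so (3,4) = 8.
Anti-diagonal needs 50; the known cells sum to 15, so (3,2) = 35.
The remaining cell in row 4 is (4,2) = 50 − 54 = -4.

32 17 11 -10 / -1 2 20 29 / 14 35 -7 8 / 5 -4 26 23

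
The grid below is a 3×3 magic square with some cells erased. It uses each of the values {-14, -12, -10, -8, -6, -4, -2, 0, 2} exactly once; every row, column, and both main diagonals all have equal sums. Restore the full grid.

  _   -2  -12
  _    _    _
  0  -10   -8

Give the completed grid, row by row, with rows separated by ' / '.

-4 -2 -12 / -14 -6 2 / 0 -10 -8

The 9 entries sum to -54, so each line sums to -54/3 = -18.
From row 1, -18 − (-2 + (-12)) gives (1,1) = -4.
From column 1, -18 − (-4 + 0) gives (2,1) = -14.
Column 2 must total -18; the given cells sum to -12, so (2,2) = -6.
Using column 3: -12 + (-8) + ? → (2,3) = -18 − (-20) = 2.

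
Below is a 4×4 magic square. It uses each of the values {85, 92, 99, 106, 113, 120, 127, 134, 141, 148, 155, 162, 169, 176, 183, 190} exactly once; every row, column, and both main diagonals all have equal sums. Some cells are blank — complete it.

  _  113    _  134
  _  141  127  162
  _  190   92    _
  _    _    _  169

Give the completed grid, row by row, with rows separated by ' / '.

The 16 entries sum to 2200, so each line sums to 2200/4 = 550.
Using row 2: 141 + 127 + 162 + ? → (2,1) = 550 − 430 = 120.
The remaining cell in column 2 is (4,2) = 550 − 444 = 106.
The remaining cell in column 4 is (3,4) = 550 − 465 = 85.
Main diagonal needs 550; the known cells sum to 402, so (1,1) = 148.
Anti-diagonal must total 550; the given cells sum to 451, so (4,1) = 99.
Using row 1: 148 + 113 + 134 + ? → (1,3) = 550 − 395 = 155.
The remaining cell in row 3 is (3,1) = 550 − 367 = 183.
Row 4 needs 550; the known cells sum to 374, so (4,3) = 176.

148 113 155 134 / 120 141 127 162 / 183 190 92 85 / 99 106 176 169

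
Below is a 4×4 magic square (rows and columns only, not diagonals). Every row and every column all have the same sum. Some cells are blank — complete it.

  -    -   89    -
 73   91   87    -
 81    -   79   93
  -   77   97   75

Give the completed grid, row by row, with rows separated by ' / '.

95 85 89 83 / 73 91 87 101 / 81 99 79 93 / 103 77 97 75

Column 3 is already complete: 89 + 87 + 79 + 97 = 352, so that is the magic constant.
Using row 2: 73 + 91 + 87 + ? → (2,4) = 352 − 251 = 101.
The remaining cell in row 3 is (3,2) = 352 − 253 = 99.
Row 4 must total 352; the given cells sum to 249, so (4,1) = 103.
Using column 1: 73 + 81 + 103 + ? → (1,1) = 352 − 257 = 95.
Using column 2: 91 + 99 + 77 + ? → (1,2) = 352 − 267 = 85.
Column 4: 101 + 93 + 75 + ? = 352, so (1,4) = 83.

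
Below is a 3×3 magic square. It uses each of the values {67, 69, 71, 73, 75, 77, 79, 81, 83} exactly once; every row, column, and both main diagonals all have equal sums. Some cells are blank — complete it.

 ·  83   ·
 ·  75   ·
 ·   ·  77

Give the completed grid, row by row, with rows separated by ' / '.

73 83 69 / 71 75 79 / 81 67 77

The 9 entries sum to 675, so each line sums to 675/3 = 225.
From column 2, 225 − (83 + 75) gives (3,2) = 67.
Main diagonal: 75 + 77 + ? = 225, so (1,1) = 73.
The remaining cell in row 1 is (1,3) = 225 − 156 = 69.
Row 3 needs 225; the known cells sum to 144, so (3,1) = 81.
Using column 1: 73 + 81 + ? → (2,1) = 225 − 154 = 71.
Using column 3: 69 + 77 + ? → (2,3) = 225 − 146 = 79.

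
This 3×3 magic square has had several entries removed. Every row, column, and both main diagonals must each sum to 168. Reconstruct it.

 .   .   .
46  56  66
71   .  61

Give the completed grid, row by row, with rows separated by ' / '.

Row 3 needs 168; the known cells sum to 132, so (3,2) = 36.
Using column 1: 46 + 71 + ? → (1,1) = 168 − 117 = 51.
From column 2, 168 − (56 + 36) gives (1,2) = 76.
The remaining cell in column 3 is (1,3) = 168 − 127 = 41.

51 76 41 / 46 56 66 / 71 36 61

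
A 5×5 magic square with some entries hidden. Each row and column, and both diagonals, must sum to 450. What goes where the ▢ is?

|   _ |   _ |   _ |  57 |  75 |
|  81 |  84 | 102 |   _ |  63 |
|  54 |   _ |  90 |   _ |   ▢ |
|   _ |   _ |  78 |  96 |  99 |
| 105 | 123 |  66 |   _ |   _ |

The remaining cell in row 2 is (2,4) = 450 − 330 = 120.
The remaining cell in column 3 is (1,3) = 450 − 336 = 114.
Anti-diagonal needs 450; the known cells sum to 390, so (4,2) = 60.
Row 4 must total 450; the given cells sum to 333, so (4,1) = 117.
The remaining cell in column 1 is (1,1) = 450 − 357 = 93.
Main diagonal must total 450; the given cells sum to 363, so (5,5) = 87.
Using row 1: 93 + 114 + 57 + 75 + ? → (1,2) = 450 − 339 = 111.
Row 5: 105 + 123 + 66 + 87 + ? = 450, so (5,4) = 69.
Column 2: 111 + 84 + 60 + 123 + ? = 450, so (3,2) = 72.
Column 4: 57 + 120 + 96 + 69 + ? = 450, so (3,4) = 108.
From column 5, 450 − (75 + 63 + 99 + 87) gives (3,5) = 126.

126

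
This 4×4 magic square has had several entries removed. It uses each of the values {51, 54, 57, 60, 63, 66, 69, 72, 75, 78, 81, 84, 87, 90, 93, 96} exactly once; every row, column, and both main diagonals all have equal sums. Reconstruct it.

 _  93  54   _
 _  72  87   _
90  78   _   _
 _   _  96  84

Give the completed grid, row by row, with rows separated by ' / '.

The 16 entries sum to 1176, so each line sums to 1176/4 = 294.
Using column 2: 93 + 72 + 78 + ? → (4,2) = 294 − 243 = 51.
Column 3 must total 294; the given cells sum to 237, so (3,3) = 57.
Using main diagonal: 72 + 57 + 84 + ? → (1,1) = 294 − 213 = 81.
Row 1 must total 294; the given cells sum to 228, so (1,4) = 66.
The remaining cell in row 3 is (3,4) = 294 − 225 = 69.
Row 4 must total 294; the given cells sum to 231, so (4,1) = 63.
Column 1 needs 294; the known cells sum to 234, so (2,1) = 60.
Column 4 needs 294; the known cells sum to 219, so (2,4) = 75.

81 93 54 66 / 60 72 87 75 / 90 78 57 69 / 63 51 96 84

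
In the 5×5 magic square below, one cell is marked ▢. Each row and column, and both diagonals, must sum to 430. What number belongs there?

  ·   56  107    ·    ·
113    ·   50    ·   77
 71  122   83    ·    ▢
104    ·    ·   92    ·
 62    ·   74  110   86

95

From row 5, 430 − (62 + 74 + 110 + 86) gives (5,2) = 98.
The remaining cell in column 1 is (1,1) = 430 − 350 = 80.
Column 3 needs 430; the known cells sum to 314, so (4,3) = 116.
The remaining cell in main diagonal is (2,2) = 430 − 341 = 89.
Using row 2: 113 + 89 + 50 + 77 + ? → (2,4) = 430 − 329 = 101.
Using column 2: 56 + 89 + 122 + 98 + ? → (4,2) = 430 − 365 = 65.
The remaining cell in anti-diagonal is (1,5) = 430 − 311 = 119.
From row 1, 430 − (80 + 56 + 107 + 119) gives (1,4) = 68.
Row 4 must total 430; the given cells sum to 377, so (4,5) = 53.
Column 4 must total 430; the given cells sum to 371, so (3,4) = 59.
Column 5: 119 + 77 + 53 + 86 + ? = 430, so (3,5) = 95.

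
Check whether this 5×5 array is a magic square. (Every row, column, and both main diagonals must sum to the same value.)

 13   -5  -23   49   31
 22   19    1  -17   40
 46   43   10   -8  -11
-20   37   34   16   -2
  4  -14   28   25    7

Row 1: 13 + (-5) + (-23) + 49 + 31 = 65.
Row 2: 22 + 19 + 1 + (-17) + 40 = 65.
Row 3: 46 + 43 + 10 + (-8) + (-11) = 80.
Row 4: -20 + 37 + 34 + 16 + (-2) = 65.
Row 5: 4 + (-14) + 28 + 25 + 7 = 50.
Column 1: 13 + 22 + 46 + (-20) + 4 = 65.
Column 2: -5 + 19 + 43 + 37 + (-14) = 80.
Column 3: -23 + 1 + 10 + 34 + 28 = 50.
Column 4: 49 + (-17) + (-8) + 16 + 25 = 65.
Column 5: 31 + 40 + (-11) + (-2) + 7 = 65.
Main diagonal: 13 + 19 + 10 + 16 + 7 = 65.
Anti-diagonal: 31 + (-17) + 10 + 37 + 4 = 65.

No — row 3 sums to 80 but column 5 sums to 65.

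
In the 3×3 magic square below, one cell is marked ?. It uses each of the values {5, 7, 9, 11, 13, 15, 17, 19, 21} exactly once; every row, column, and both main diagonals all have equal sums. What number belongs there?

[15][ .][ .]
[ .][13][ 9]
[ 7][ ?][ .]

The 9 entries sum to 117, so each line sums to 117/3 = 39.
Using row 2: 13 + 9 + ? → (2,1) = 39 − 22 = 17.
Main diagonal: 15 + 13 + ? = 39, so (3,3) = 11.
Anti-diagonal must total 39; the given cells sum to 20, so (1,3) = 19.
Row 1: 15 + 19 + ? = 39, so (1,2) = 5.
From row 3, 39 − (7 + 11) gives (3,2) = 21.

21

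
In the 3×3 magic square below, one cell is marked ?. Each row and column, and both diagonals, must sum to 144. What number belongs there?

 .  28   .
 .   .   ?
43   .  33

58

Row 3 needs 144; the known cells sum to 76, so (3,2) = 68.
The remaining cell in column 2 is (2,2) = 144 − 96 = 48.
Main diagonal must total 144; the given cells sum to 81, so (1,1) = 63.
Using anti-diagonal: 48 + 43 + ? → (1,3) = 144 − 91 = 53.
Column 1 needs 144; the known cells sum to 106, so (2,1) = 38.
Column 3 needs 144; the known cells sum to 86, so (2,3) = 58.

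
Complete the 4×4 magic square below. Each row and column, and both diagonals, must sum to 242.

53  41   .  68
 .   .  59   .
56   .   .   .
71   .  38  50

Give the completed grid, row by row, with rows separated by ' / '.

53 41 80 68 / 62 74 59 47 / 56 44 65 77 / 71 83 38 50

Using row 1: 53 + 41 + 68 + ? → (1,3) = 242 − 162 = 80.
Row 4 needs 242; the known cells sum to 159, so (4,2) = 83.
Column 1 must total 242; the given cells sum to 180, so (2,1) = 62.
From column 3, 242 − (80 + 59 + 38) gives (3,3) = 65.
From main diagonal, 242 − (53 + 65 + 50) gives (2,2) = 74.
Anti-diagonal: 68 + 59 + 71 + ? = 242, so (3,2) = 44.
Using row 2: 62 + 74 + 59 + ? → (2,4) = 242 − 195 = 47.
Row 3 needs 242; the known cells sum to 165, so (3,4) = 77.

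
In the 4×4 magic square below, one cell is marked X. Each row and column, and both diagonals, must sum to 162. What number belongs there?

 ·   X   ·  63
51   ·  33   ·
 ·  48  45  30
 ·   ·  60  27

Using row 3: 48 + 45 + 30 + ? → (3,1) = 162 − 123 = 39.
Using column 3: 33 + 45 + 60 + ? → (1,3) = 162 − 138 = 24.
Column 4 needs 162; the known cells sum to 120, so (2,4) = 42.
Using anti-diagonal: 63 + 33 + 48 + ? → (4,1) = 162 − 144 = 18.
Row 2: 51 + 33 + 42 + ? = 162, so (2,2) = 36.
Row 4 must total 162; the given cells sum to 105, so (4,2) = 57.
Column 1: 51 + 39 + 18 + ? = 162, so (1,1) = 54.
Column 2 needs 162; the known cells sum to 141, so (1,2) = 21.

21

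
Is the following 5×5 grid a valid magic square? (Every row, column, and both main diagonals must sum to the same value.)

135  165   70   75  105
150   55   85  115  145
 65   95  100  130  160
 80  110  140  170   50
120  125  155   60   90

Row 1: 135 + 165 + 70 + 75 + 105 = 550.
Row 2: 150 + 55 + 85 + 115 + 145 = 550.
Row 3: 65 + 95 + 100 + 130 + 160 = 550.
Row 4: 80 + 110 + 140 + 170 + 50 = 550.
Row 5: 120 + 125 + 155 + 60 + 90 = 550.
Column 1: 135 + 150 + 65 + 80 + 120 = 550.
Column 2: 165 + 55 + 95 + 110 + 125 = 550.
Column 3: 70 + 85 + 100 + 140 + 155 = 550.
Column 4: 75 + 115 + 130 + 170 + 60 = 550.
Column 5: 105 + 145 + 160 + 50 + 90 = 550.
Main diagonal: 135 + 55 + 100 + 170 + 90 = 550.
Anti-diagonal: 105 + 115 + 100 + 110 + 120 = 550.
All lines sum to 550.

Yes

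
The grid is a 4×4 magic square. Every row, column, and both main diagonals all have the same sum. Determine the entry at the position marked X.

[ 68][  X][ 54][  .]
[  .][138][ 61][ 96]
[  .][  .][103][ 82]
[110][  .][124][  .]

89

Column 3 is complete and sums to 342; that is the magic constant.
Row 2: 138 + 61 + 96 + ? = 342, so (2,1) = 47.
The remaining cell in column 1 is (3,1) = 342 − 225 = 117.
Using main diagonal: 68 + 138 + 103 + ? → (4,4) = 342 − 309 = 33.
Row 3: 117 + 103 + 82 + ? = 342, so (3,2) = 40.
Row 4: 110 + 124 + 33 + ? = 342, so (4,2) = 75.
Column 2: 138 + 40 + 75 + ? = 342, so (1,2) = 89.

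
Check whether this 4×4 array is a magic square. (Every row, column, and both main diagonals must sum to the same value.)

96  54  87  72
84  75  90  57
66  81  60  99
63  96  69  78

Row 1: 96 + 54 + 87 + 72 = 309.
Row 2: 84 + 75 + 90 + 57 = 306.
Row 3: 66 + 81 + 60 + 99 = 306.
Row 4: 63 + 96 + 69 + 78 = 306.
Column 1: 96 + 84 + 66 + 63 = 309.
Column 2: 54 + 75 + 81 + 96 = 306.
Column 3: 87 + 90 + 60 + 69 = 306.
Column 4: 72 + 57 + 99 + 78 = 306.
Main diagonal: 96 + 75 + 60 + 78 = 309.
Anti-diagonal: 72 + 90 + 81 + 63 = 306.

No — main diagonal sums to 309 but column 2 sums to 306.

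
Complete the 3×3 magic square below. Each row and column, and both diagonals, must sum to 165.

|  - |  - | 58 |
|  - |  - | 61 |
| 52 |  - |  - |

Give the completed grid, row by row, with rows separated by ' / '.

Column 3 must total 165; the given cells sum to 119, so (3,3) = 46.
Anti-diagonal: 58 + 52 + ? = 165, so (2,2) = 55.
Row 2 needs 165; the known cells sum to 116, so (2,1) = 49.
Row 3 needs 165; the known cells sum to 98, so (3,2) = 67.
Column 1 needs 165; the known cells sum to 101, so (1,1) = 64.
Column 2 needs 165; the known cells sum to 122, so (1,2) = 43.

64 43 58 / 49 55 61 / 52 67 46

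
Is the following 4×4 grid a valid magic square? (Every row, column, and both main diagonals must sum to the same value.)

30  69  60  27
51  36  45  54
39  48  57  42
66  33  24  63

Yes

Row 1: 30 + 69 + 60 + 27 = 186.
Row 2: 51 + 36 + 45 + 54 = 186.
Row 3: 39 + 48 + 57 + 42 = 186.
Row 4: 66 + 33 + 24 + 63 = 186.
Column 1: 30 + 51 + 39 + 66 = 186.
Column 2: 69 + 36 + 48 + 33 = 186.
Column 3: 60 + 45 + 57 + 24 = 186.
Column 4: 27 + 54 + 42 + 63 = 186.
Main diagonal: 30 + 36 + 57 + 63 = 186.
Anti-diagonal: 27 + 45 + 48 + 66 = 186.
All lines sum to 186.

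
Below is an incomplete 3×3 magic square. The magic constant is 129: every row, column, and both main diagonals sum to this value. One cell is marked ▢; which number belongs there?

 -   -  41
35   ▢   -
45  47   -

From row 3, 129 − (45 + 47) gives (3,3) = 37.
Column 1: 35 + 45 + ? = 129, so (1,1) = 49.
Using column 3: 41 + 37 + ? → (2,3) = 129 − 78 = 51.
Using main diagonal: 49 + 37 + ? → (2,2) = 129 − 86 = 43.

43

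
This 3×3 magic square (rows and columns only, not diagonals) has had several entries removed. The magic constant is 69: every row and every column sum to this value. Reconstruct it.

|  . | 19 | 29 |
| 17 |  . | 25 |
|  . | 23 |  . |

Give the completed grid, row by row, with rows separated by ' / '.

Row 1 must total 69; the given cells sum to 48, so (1,1) = 21.
Row 2: 17 + 25 + ? = 69, so (2,2) = 27.
Column 1: 21 + 17 + ? = 69, so (3,1) = 31.
From column 3, 69 − (29 + 25) gives (3,3) = 15.

21 19 29 / 17 27 25 / 31 23 15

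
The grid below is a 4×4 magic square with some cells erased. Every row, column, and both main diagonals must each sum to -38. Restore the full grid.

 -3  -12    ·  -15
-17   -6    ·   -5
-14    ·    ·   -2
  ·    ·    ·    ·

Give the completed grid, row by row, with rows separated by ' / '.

From row 1, -38 − (-3 + (-12) + (-15)) gives (1,3) = -8.
Row 2: -17 + (-6) + (-5) + ? = -38, so (2,3) = -10.
Column 1: -3 + (-17) + (-14) + ? = -38, so (4,1) = -4.
The remaining cell in column 4 is (4,4) = -38 − (-22) = -16.
Main diagonal must total -38; the given cells sum to -25, so (3,3) = -13.
Using anti-diagonal: -15 + (-10) + (-4) + ? → (3,2) = -38 − (-29) = -9.
Column 2 needs -38; the known cells sum to -27, so (4,2) = -11.
Column 3 must total -38; the given cells sum to -31, so (4,3) = -7.

-3 -12 -8 -15 / -17 -6 -10 -5 / -14 -9 -13 -2 / -4 -11 -7 -16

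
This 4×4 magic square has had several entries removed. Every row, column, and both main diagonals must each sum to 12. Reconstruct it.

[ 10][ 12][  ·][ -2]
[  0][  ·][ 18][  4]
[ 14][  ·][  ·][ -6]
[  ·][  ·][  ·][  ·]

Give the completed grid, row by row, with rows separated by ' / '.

The remaining cell in row 1 is (1,3) = 12 − 20 = -8.
From row 2, 12 − (0 + 18 + 4) gives (2,2) = -10.
The remaining cell in column 1 is (4,1) = 12 − 24 = -12.
The remaining cell in column 4 is (4,4) = 12 − (-4) = 16.
The remaining cell in main diagonal is (3,3) = 12 − 16 = -4.
Using anti-diagonal: -2 + 18 + (-12) + ? → (3,2) = 12 − 4 = 8.
The remaining cell in column 2 is (4,2) = 12 − 10 = 2.
From column 3, 12 − (-8 + 18 + (-4)) gives (4,3) = 6.

10 12 -8 -2 / 0 -10 18 4 / 14 8 -4 -6 / -12 2 6 16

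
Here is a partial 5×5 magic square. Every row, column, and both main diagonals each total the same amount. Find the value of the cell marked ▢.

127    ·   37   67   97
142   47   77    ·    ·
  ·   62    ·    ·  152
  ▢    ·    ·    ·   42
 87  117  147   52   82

72

Row 5 is complete and sums to 485; that is the magic constant.
Row 1: 127 + 37 + 67 + 97 + ? = 485, so (1,2) = 157.
From column 2, 485 − (157 + 47 + 62 + 117) gives (4,2) = 102.
Using column 5: 97 + 152 + 42 + 82 + ? → (2,5) = 485 − 373 = 112.
Row 2 must total 485; the given cells sum to 378, so (2,4) = 107.
The remaining cell in anti-diagonal is (3,3) = 485 − 393 = 92.
Column 3: 37 + 77 + 92 + 147 + ? = 485, so (4,3) = 132.
From main diagonal, 485 − (127 + 47 + 92 + 82) gives (4,4) = 137.
Row 4 needs 485; the known cells sum to 413, so (4,1) = 72.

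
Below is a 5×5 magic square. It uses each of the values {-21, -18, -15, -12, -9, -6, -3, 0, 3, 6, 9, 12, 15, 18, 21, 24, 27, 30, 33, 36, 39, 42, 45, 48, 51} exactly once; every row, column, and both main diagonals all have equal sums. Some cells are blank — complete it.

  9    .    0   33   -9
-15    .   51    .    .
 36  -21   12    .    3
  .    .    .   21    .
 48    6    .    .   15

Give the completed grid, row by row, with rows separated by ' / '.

The 25 entries sum to 375, so each line sums to 375/5 = 75.
From row 1, 75 − (9 + 0 + 33 + (-9)) gives (1,2) = 42.
Using row 3: 36 + (-21) + 12 + 3 + ? → (3,4) = 75 − 30 = 45.
Column 1 must total 75; the given cells sum to 78, so (4,1) = -3.
From main diagonal, 75 − (9 + 12 + 21 + 15) gives (2,2) = 18.
The remaining cell in column 2 is (4,2) = 75 − 45 = 30.
Anti-diagonal must total 75; the given cells sum to 81, so (2,4) = -6.
Row 2 needs 75; the known cells sum to 48, so (2,5) = 27.
The remaining cell in column 4 is (5,4) = 75 − 93 = -18.
Column 5 needs 75; the known cells sum to 36, so (4,5) = 39.
Row 4 needs 75; the known cells sum to 87, so (4,3) = -12.
Row 5 must total 75; the given cells sum to 51, so (5,3) = 24.

9 42 0 33 -9 / -15 18 51 -6 27 / 36 -21 12 45 3 / -3 30 -12 21 39 / 48 6 24 -18 15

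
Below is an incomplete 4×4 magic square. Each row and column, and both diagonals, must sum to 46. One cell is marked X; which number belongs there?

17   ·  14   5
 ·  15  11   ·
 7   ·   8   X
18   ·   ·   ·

Using row 1: 17 + 14 + 5 + ? → (1,2) = 46 − 36 = 10.
The remaining cell in column 1 is (2,1) = 46 − 42 = 4.
From column 3, 46 − (14 + 11 + 8) gives (4,3) = 13.
Main diagonal must total 46; the given cells sum to 40, so (4,4) = 6.
Anti-diagonal needs 46; the known cells sum to 34, so (3,2) = 12.
Row 2 must total 46; the given cells sum to 30, so (2,4) = 16.
From row 3, 46 − (7 + 12 + 8) gives (3,4) = 19.

19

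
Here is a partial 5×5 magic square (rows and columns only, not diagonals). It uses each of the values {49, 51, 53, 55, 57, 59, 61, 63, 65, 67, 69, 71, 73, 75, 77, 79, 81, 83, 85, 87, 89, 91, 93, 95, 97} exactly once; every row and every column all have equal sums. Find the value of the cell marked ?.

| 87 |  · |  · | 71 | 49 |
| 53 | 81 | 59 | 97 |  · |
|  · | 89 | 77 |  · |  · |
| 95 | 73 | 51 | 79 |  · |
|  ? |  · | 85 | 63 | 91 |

The 25 entries sum to 1825, so each line sums to 1825/5 = 365.
The remaining cell in row 2 is (2,5) = 365 − 290 = 75.
Using row 4: 95 + 73 + 51 + 79 + ? → (4,5) = 365 − 298 = 67.
Column 3 needs 365; the known cells sum to 272, so (1,3) = 93.
Using column 4: 71 + 97 + 79 + 63 + ? → (3,4) = 365 − 310 = 55.
Column 5: 49 + 75 + 67 + 91 + ? = 365, so (3,5) = 83.
Row 1 needs 365; the known cells sum to 300, so (1,2) = 65.
Row 3: 89 + 77 + 55 + 83 + ? = 365, so (3,1) = 61.
The remaining cell in column 1 is (5,1) = 365 − 296 = 69.

69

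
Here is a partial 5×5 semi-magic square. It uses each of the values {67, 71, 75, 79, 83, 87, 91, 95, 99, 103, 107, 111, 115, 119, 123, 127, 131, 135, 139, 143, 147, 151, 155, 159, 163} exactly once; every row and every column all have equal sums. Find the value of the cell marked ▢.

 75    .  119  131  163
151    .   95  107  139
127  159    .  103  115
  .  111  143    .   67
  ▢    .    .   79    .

The 25 entries sum to 2875, so each line sums to 2875/5 = 575.
The remaining cell in row 1 is (1,2) = 575 − 488 = 87.
From row 2, 575 − (151 + 95 + 107 + 139) gives (2,2) = 83.
Row 3: 127 + 159 + 103 + 115 + ? = 575, so (3,3) = 71.
Column 2: 87 + 83 + 159 + 111 + ? = 575, so (5,2) = 135.
Column 3: 119 + 95 + 71 + 143 + ? = 575, so (5,3) = 147.
Using column 4: 131 + 107 + 103 + 79 + ? → (4,4) = 575 − 420 = 155.
The remaining cell in column 5 is (5,5) = 575 − 484 = 91.
From row 4, 575 − (111 + 143 + 155 + 67) gives (4,1) = 99.
Row 5 needs 575; the known cells sum to 452, so (5,1) = 123.

123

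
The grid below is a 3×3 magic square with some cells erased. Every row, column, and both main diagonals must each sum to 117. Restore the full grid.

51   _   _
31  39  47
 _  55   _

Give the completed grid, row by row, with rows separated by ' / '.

The remaining cell in column 1 is (3,1) = 117 − 82 = 35.
Column 2 needs 117; the known cells sum to 94, so (1,2) = 23.
Using main diagonal: 51 + 39 + ? → (3,3) = 117 − 90 = 27.
Anti-diagonal needs 117; the known cells sum to 74, so (1,3) = 43.

51 23 43 / 31 39 47 / 35 55 27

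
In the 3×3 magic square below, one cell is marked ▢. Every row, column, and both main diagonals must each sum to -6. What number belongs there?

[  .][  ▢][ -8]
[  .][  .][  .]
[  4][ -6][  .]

From row 3, -6 − (4 + (-6)) gives (3,3) = -4.
Column 3: -8 + (-4) + ? = -6, so (2,3) = 6.
Anti-diagonal needs -6; the known cells sum to -4, so (2,2) = -2.
Row 2 needs -6; the known cells sum to 4, so (2,1) = -10.
Column 1: -10 + 4 + ? = -6, so (1,1) = 0.
Column 2 needs -6; the known cells sum to -8, so (1,2) = 2.

2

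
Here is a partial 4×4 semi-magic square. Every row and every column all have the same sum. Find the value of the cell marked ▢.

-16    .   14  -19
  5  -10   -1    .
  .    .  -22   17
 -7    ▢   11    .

2

Column 3 is complete and sums to 2; that is the magic constant.
Row 1 must total 2; the given cells sum to -21, so (1,2) = 23.
Row 2: 5 + (-10) + (-1) + ? = 2, so (2,4) = 8.
Column 1 needs 2; the known cells sum to -18, so (3,1) = 20.
Using column 4: -19 + 8 + 17 + ? → (4,4) = 2 − 6 = -4.
Row 3: 20 + (-22) + 17 + ? = 2, so (3,2) = -13.
The remaining cell in row 4 is (4,2) = 2 − 0 = 2.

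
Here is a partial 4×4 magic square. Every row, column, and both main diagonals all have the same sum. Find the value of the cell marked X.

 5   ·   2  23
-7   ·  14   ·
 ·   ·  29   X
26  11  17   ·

Column 3 is complete and sums to 62; that is the magic constant.
Using row 1: 5 + 2 + 23 + ? → (1,2) = 62 − 30 = 32.
The remaining cell in row 4 is (4,4) = 62 − 54 = 8.
From column 1, 62 − (5 + (-7) + 26) gives (3,1) = 38.
The remaining cell in main diagonal is (2,2) = 62 − 42 = 20.
The remaining cell in anti-diagonal is (3,2) = 62 − 63 = -1.
The remaining cell in row 2 is (2,4) = 62 − 27 = 35.
The remaining cell in row 3 is (3,4) = 62 − 66 = -4.

-4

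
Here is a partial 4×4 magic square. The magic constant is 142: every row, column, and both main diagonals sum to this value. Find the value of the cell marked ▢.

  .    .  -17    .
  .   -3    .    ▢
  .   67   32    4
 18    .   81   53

74

Row 3 must total 142; the given cells sum to 103, so (3,1) = 39.
From row 4, 142 − (18 + 81 + 53) gives (4,2) = -10.
From column 2, 142 − (-3 + 67 + (-10)) gives (1,2) = 88.
Column 3 needs 142; the known cells sum to 96, so (2,3) = 46.
The remaining cell in main diagonal is (1,1) = 142 − 82 = 60.
Anti-diagonal needs 142; the known cells sum to 131, so (1,4) = 11.
Using column 1: 60 + 39 + 18 + ? → (2,1) = 142 − 117 = 25.
Using column 4: 11 + 4 + 53 + ? → (2,4) = 142 − 68 = 74.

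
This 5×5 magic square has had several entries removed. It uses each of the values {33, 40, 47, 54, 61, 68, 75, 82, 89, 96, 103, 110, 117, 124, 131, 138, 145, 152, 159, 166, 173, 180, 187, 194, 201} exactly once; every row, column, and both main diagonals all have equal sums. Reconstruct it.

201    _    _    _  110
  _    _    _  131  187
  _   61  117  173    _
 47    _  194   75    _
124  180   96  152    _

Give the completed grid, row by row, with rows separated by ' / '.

The 25 entries sum to 2925, so each line sums to 2925/5 = 585.
From row 5, 585 − (124 + 180 + 96 + 152) gives (5,5) = 33.
Column 4 must total 585; the given cells sum to 531, so (1,4) = 54.
Main diagonal needs 585; the known cells sum to 426, so (2,2) = 159.
From anti-diagonal, 585 − (110 + 131 + 117 + 124) gives (4,2) = 103.
Row 4: 47 + 103 + 194 + 75 + ? = 585, so (4,5) = 166.
Column 2 needs 585; the known cells sum to 503, so (1,2) = 82.
From column 5, 585 − (110 + 187 + 166 + 33) gives (3,5) = 89.
Row 1: 201 + 82 + 54 + 110 + ? = 585, so (1,3) = 138.
The remaining cell in row 3 is (3,1) = 585 − 440 = 145.
Using column 1: 201 + 145 + 47 + 124 + ? → (2,1) = 585 − 517 = 68.
From column 3, 585 − (138 + 117 + 194 + 96) gives (2,3) = 40.

201 82 138 54 110 / 68 159 40 131 187 / 145 61 117 173 89 / 47 103 194 75 166 / 124 180 96 152 33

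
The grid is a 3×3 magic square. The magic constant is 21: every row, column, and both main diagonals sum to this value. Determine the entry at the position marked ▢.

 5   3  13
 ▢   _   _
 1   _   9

15

From row 3, 21 − (1 + 9) gives (3,2) = 11.
Column 1 needs 21; the known cells sum to 6, so (2,1) = 15.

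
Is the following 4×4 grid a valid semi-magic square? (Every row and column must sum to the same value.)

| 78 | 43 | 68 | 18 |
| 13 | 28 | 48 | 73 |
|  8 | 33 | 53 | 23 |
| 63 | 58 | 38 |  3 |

No — column 1 sums to 162 but column 4 sums to 117.

Row 1: 78 + 43 + 68 + 18 = 207.
Row 2: 13 + 28 + 48 + 73 = 162.
Row 3: 8 + 33 + 53 + 23 = 117.
Row 4: 63 + 58 + 38 + 3 = 162.
Column 1: 78 + 13 + 8 + 63 = 162.
Column 2: 43 + 28 + 33 + 58 = 162.
Column 3: 68 + 48 + 53 + 38 = 207.
Column 4: 18 + 73 + 23 + 3 = 117.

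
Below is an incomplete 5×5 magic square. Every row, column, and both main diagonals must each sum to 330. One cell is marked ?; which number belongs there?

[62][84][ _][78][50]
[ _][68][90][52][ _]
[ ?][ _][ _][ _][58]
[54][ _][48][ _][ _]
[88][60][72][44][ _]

80

From row 1, 330 − (62 + 84 + 78 + 50) gives (1,3) = 56.
Row 5 needs 330; the known cells sum to 264, so (5,5) = 66.
Column 3: 56 + 90 + 48 + 72 + ? = 330, so (3,3) = 64.
Main diagonal must total 330; the given cells sum to 260, so (4,4) = 70.
Using anti-diagonal: 50 + 52 + 64 + 88 + ? → (4,2) = 330 − 254 = 76.
Using row 4: 54 + 76 + 48 + 70 + ? → (4,5) = 330 − 248 = 82.
Using column 2: 84 + 68 + 76 + 60 + ? → (3,2) = 330 − 288 = 42.
From column 4, 330 − (78 + 52 + 70 + 44) gives (3,4) = 86.
From column 5, 330 − (50 + 58 + 82 + 66) gives (2,5) = 74.
Row 2 must total 330; the given cells sum to 284, so (2,1) = 46.
Row 3 must total 330; the given cells sum to 250, so (3,1) = 80.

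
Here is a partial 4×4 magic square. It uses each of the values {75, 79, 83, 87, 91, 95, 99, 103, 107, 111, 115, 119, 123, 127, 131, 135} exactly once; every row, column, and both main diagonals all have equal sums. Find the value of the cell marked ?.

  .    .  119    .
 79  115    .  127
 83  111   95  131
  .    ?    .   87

The 16 entries sum to 1680, so each line sums to 1680/4 = 420.
Row 2: 79 + 115 + 127 + ? = 420, so (2,3) = 99.
Column 3: 119 + 99 + 95 + ? = 420, so (4,3) = 107.
Column 4 needs 420; the known cells sum to 345, so (1,4) = 75.
Using main diagonal: 115 + 95 + 87 + ? → (1,1) = 420 − 297 = 123.
Anti-diagonal: 75 + 99 + 111 + ? = 420, so (4,1) = 135.
Row 1: 123 + 119 + 75 + ? = 420, so (1,2) = 103.
The remaining cell in row 4 is (4,2) = 420 − 329 = 91.

91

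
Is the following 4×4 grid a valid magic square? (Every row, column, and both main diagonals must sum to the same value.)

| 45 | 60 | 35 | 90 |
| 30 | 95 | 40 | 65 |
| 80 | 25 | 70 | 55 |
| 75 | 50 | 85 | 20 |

Row 1: 45 + 60 + 35 + 90 = 230.
Row 2: 30 + 95 + 40 + 65 = 230.
Row 3: 80 + 25 + 70 + 55 = 230.
Row 4: 75 + 50 + 85 + 20 = 230.
Column 1: 45 + 30 + 80 + 75 = 230.
Column 2: 60 + 95 + 25 + 50 = 230.
Column 3: 35 + 40 + 70 + 85 = 230.
Column 4: 90 + 65 + 55 + 20 = 230.
Main diagonal: 45 + 95 + 70 + 20 = 230.
Anti-diagonal: 90 + 40 + 25 + 75 = 230.
All lines sum to 230.

Yes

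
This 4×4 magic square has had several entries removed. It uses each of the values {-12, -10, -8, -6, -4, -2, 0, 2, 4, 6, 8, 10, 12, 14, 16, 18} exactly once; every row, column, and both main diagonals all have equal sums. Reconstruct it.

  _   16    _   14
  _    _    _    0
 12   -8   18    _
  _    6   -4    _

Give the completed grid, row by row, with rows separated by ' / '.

The 16 entries sum to 48, so each line sums to 48/4 = 12.
The remaining cell in row 3 is (3,4) = 12 − 22 = -10.
From column 2, 12 − (16 + (-8) + 6) gives (2,2) = -2.
The remaining cell in column 4 is (4,4) = 12 − 4 = 8.
Using main diagonal: -2 + 18 + 8 + ? → (1,1) = 12 − 24 = -12.
Row 1: -12 + 16 + 14 + ? = 12, so (1,3) = -6.
Row 4 must total 12; the given cells sum to 10, so (4,1) = 2.
From column 1, 12 − (-12 + 12 + 2) gives (2,1) = 10.
The remaining cell in column 3 is (2,3) = 12 − 8 = 4.

-12 16 -6 14 / 10 -2 4 0 / 12 -8 18 -10 / 2 6 -4 8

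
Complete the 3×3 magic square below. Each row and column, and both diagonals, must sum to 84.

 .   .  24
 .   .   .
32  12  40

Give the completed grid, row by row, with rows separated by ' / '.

16 44 24 / 36 28 20 / 32 12 40

Column 3: 24 + 40 + ? = 84, so (2,3) = 20.
The remaining cell in anti-diagonal is (2,2) = 84 − 56 = 28.
From row 2, 84 − (28 + 20) gives (2,1) = 36.
Column 1 needs 84; the known cells sum to 68, so (1,1) = 16.
Column 2: 28 + 12 + ? = 84, so (1,2) = 44.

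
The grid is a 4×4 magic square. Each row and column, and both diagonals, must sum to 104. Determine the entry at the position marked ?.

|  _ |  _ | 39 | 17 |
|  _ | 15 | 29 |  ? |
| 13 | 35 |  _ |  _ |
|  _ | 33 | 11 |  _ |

Column 2 must total 104; the given cells sum to 83, so (1,2) = 21.
From column 3, 104 − (39 + 29 + 11) gives (3,3) = 25.
Anti-diagonal needs 104; the known cells sum to 81, so (4,1) = 23.
Row 1 must total 104; the given cells sum to 77, so (1,1) = 27.
From row 3, 104 − (13 + 35 + 25) gives (3,4) = 31.
Row 4 must total 104; the given cells sum to 67, so (4,4) = 37.
Using column 1: 27 + 13 + 23 + ? → (2,1) = 104 − 63 = 41.
Column 4: 17 + 31 + 37 + ? = 104, so (2,4) = 19.

19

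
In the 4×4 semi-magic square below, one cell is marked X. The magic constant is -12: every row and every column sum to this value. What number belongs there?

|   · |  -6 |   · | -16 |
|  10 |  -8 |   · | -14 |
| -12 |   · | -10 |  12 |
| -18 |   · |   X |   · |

Row 2: 10 + (-8) + (-14) + ? = -12, so (2,3) = 0.
From row 3, -12 − (-12 + (-10) + 12) gives (3,2) = -2.
Column 1 must total -12; the given cells sum to -20, so (1,1) = 8.
From column 2, -12 − (-6 + (-8) + (-2)) gives (4,2) = 4.
Column 4 must total -12; the given cells sum to -18, so (4,4) = 6.
Row 1 needs -12; the known cells sum to -14, so (1,3) = 2.
Row 4: -18 + 4 + 6 + ? = -12, so (4,3) = -4.

-4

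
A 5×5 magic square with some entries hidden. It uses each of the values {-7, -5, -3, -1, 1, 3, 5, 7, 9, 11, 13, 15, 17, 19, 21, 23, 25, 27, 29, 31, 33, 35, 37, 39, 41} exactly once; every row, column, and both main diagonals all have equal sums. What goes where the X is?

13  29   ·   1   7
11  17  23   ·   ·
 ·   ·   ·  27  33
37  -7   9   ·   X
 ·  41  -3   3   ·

31

The 25 entries sum to 425, so each line sums to 425/5 = 85.
Row 1: 13 + 29 + 1 + 7 + ? = 85, so (1,3) = 35.
Using column 2: 29 + 17 + (-7) + 41 + ? → (3,2) = 85 − 80 = 5.
Using column 3: 35 + 23 + 9 + (-3) + ? → (3,3) = 85 − 64 = 21.
Row 3: 5 + 21 + 27 + 33 + ? = 85, so (3,1) = -1.
Column 1 must total 85; the given cells sum to 60, so (5,1) = 25.
The remaining cell in anti-diagonal is (2,4) = 85 − 46 = 39.
Row 2: 11 + 17 + 23 + 39 + ? = 85, so (2,5) = -5.
Row 5: 25 + 41 + (-3) + 3 + ? = 85, so (5,5) = 19.
Column 4 must total 85; the given cells sum to 70, so (4,4) = 15.
Column 5 must total 85; the given cells sum to 54, so (4,5) = 31.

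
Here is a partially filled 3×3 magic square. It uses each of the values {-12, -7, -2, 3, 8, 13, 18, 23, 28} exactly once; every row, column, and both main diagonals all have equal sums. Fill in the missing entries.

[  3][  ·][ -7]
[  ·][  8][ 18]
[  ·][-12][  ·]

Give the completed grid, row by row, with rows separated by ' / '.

3 28 -7 / -2 8 18 / 23 -12 13

The 9 entries sum to 72, so each line sums to 72/3 = 24.
Row 1 must total 24; the given cells sum to -4, so (1,2) = 28.
Row 2 needs 24; the known cells sum to 26, so (2,1) = -2.
Using column 1: 3 + (-2) + ? → (3,1) = 24 − 1 = 23.
Column 3: -7 + 18 + ? = 24, so (3,3) = 13.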